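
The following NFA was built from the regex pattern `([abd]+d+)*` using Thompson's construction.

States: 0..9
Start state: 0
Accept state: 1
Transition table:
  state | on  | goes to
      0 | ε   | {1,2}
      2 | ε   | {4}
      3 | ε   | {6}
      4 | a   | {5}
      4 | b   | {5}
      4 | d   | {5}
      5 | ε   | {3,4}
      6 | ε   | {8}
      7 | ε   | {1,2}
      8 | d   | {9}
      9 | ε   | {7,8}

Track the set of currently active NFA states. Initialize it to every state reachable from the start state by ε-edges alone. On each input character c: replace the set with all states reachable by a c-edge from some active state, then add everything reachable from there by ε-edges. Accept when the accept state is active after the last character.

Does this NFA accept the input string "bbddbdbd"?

initial (ε-close {0}): {0,1,2,4}
'b' @ 1: {3,4,5,6,8}
'b' @ 2: {3,4,5,6,8}
'd' @ 3: {1,2,3,4,5,6,7,8,9}  [accepting]
'd' @ 4: {1,2,3,4,5,6,7,8,9}  [accepting]
'b' @ 5: {3,4,5,6,8}
'd' @ 6: {1,2,3,4,5,6,7,8,9}  [accepting]
'b' @ 7: {3,4,5,6,8}
'd' @ 8: {1,2,3,4,5,6,7,8,9}  [accepting]
end set {1,2,3,4,5,6,7,8,9} — state 1 in

Answer: ACCEPT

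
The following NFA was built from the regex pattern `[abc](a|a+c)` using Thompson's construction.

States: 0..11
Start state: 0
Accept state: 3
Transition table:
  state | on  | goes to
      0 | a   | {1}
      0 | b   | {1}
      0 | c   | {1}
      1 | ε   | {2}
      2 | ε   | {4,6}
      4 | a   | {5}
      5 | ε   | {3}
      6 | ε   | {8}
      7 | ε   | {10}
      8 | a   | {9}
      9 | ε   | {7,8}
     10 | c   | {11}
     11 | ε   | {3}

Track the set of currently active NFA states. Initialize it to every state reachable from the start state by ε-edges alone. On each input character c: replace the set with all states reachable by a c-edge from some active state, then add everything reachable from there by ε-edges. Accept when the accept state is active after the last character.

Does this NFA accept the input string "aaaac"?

Answer: ACCEPT

Steps:
S₀ = ε-closure({0}) = {0}
'a' @ 1: {1,2,4,6,8}
'a' @ 2: {3,5,7,8,9,10}  ✓accept
'a' @ 3: {7,8,9,10}
'a' @ 4: {7,8,9,10}
'c' @ 5: {3,11}  ✓accept
after full input: {3,11}  (accept=3 in)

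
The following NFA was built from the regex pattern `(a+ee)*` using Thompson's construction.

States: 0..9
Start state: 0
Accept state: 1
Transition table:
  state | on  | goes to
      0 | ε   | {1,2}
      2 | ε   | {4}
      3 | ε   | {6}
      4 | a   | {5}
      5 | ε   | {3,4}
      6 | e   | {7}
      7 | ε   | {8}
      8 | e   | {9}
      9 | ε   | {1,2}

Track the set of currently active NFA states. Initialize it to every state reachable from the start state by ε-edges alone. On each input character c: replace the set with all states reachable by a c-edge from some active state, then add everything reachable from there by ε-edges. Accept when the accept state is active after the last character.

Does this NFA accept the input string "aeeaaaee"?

initial (ε-close {0}): {0,1,2,4}
'a' @ 1: {3,4,5,6}
'e' @ 2: {7,8}
'e' @ 3: {1,2,4,9}  ✓accept
'a' @ 4: {3,4,5,6}
'a' @ 5: {3,4,5,6}
'a' @ 6: {3,4,5,6}
'e' @ 7: {7,8}
'e' @ 8: {1,2,4,9}  ✓accept
final: {1,2,4,9}; accept 1 in set

Answer: ACCEPT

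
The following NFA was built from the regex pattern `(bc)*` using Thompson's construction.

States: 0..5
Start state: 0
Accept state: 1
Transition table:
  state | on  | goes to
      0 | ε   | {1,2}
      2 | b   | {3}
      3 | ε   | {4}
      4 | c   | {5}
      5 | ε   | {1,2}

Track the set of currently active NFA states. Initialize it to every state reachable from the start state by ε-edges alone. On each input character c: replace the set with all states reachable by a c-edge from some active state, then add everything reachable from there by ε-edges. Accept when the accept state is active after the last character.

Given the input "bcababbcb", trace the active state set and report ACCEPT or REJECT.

start: ε-closure({0}) = {0,1,2}
'b' @ 1: {3,4}
'c' @ 2: {1,2,5}  (accept∈set)
'a' @ 3: {}  — state set empty
rest 'babbcb' ignored (set empty)
final: {}; accept 1 not in set

Answer: REJECT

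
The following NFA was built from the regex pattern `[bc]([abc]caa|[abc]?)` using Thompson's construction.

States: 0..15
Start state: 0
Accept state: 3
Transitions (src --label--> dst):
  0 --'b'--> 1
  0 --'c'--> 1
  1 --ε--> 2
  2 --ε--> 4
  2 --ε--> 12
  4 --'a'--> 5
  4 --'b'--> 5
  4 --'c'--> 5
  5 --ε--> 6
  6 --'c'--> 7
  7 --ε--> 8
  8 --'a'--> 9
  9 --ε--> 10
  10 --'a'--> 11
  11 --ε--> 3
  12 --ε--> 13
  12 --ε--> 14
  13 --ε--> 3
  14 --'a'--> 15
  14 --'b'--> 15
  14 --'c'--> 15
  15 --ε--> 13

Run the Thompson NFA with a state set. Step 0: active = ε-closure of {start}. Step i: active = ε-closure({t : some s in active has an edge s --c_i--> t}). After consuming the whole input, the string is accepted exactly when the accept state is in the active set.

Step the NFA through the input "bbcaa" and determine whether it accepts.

start: ε-closure({0}) = {0}
'b' @ 1: {1,2,3,4,12,13,14}  [accepting]
'b' @ 2: {3,5,6,13,15}  [accepting]
'c' @ 3: {7,8}
'a' @ 4: {9,10}
'a' @ 5: {3,11}  [accepting]
after full input: {3,11}  (accept=3 in)

Answer: ACCEPT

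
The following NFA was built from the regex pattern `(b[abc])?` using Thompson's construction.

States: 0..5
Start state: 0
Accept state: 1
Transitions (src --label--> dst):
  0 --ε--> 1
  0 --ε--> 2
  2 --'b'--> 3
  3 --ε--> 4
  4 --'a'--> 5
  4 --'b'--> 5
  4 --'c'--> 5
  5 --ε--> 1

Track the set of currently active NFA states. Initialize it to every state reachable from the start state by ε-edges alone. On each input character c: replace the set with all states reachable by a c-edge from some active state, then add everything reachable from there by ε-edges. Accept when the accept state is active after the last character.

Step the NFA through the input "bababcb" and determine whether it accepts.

initial (ε-close {0}): {0,1,2}
'b' @ 1: {3,4}
'a' @ 2: {1,5}  (accept∈set)
'b' @ 3: {}  — dead — no transitions
rest 'abcb' ignored (set empty)
end set {} — state 1 not in

Answer: REJECT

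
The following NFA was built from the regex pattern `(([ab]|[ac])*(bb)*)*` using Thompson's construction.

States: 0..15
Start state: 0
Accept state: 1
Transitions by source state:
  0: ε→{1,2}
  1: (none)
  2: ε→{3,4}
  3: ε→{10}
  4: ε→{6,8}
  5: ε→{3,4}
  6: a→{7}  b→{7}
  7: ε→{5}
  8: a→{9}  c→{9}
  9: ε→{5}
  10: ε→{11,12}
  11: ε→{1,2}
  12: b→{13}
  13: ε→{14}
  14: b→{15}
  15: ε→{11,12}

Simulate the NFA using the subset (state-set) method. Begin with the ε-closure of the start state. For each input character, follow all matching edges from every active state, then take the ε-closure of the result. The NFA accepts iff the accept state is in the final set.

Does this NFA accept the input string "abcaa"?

start: ε-closure({0}) = {0,1,2,3,4,6,8,10,11,12}
'a' @ 1: {1,2,3,4,5,6,7,8,9,10,11,12}  [accepting]
'b' @ 2: {1,2,3,4,5,6,7,8,10,11,12,13,14}  [accepting]
'c' @ 3: {1,2,3,4,5,6,8,9,10,11,12}  [accepting]
'a' @ 4: {1,2,3,4,5,6,7,8,9,10,11,12}  [accepting]
'a' @ 5: {1,2,3,4,5,6,7,8,9,10,11,12}  [accepting]
final: {1,2,3,4,5,6,7,8,9,10,11,12}; accept 1 in set

Answer: ACCEPT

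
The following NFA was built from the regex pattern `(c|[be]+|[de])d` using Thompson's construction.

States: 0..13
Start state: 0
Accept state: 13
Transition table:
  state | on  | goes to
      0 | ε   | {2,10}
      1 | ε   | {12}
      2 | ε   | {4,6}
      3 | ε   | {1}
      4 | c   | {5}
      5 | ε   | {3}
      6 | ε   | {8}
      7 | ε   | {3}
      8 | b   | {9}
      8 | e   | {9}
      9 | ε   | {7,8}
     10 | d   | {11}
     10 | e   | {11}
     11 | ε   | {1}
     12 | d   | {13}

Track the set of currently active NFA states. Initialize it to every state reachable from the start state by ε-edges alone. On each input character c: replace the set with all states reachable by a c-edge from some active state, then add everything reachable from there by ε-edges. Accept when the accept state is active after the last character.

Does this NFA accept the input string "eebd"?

Answer: ACCEPT

Trace:
S₀ = ε-closure({0}) = {0,2,4,6,8,10}
'e' @ 1: {1,3,7,8,9,11,12}
'e' @ 2: {1,3,7,8,9,12}
'b' @ 3: {1,3,7,8,9,12}
'd' @ 4: {13}  (accept∈set)
end set {13} — state 13 in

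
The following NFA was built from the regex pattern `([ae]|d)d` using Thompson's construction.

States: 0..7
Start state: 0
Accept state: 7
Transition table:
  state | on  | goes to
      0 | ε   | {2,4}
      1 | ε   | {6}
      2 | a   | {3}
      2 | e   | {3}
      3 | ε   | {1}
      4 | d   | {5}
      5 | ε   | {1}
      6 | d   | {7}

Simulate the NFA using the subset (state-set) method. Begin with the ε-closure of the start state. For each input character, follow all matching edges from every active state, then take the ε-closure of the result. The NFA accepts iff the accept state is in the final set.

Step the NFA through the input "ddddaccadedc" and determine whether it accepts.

start: ε-closure({0}) = {0,2,4}
'd' @ 1: {1,5,6}
'd' @ 2: {7}  [accepting]
'd' @ 3: {}  — no active states
rest 'daccadedc' ignored (set empty)
end set {} — state 7 not in

Answer: REJECT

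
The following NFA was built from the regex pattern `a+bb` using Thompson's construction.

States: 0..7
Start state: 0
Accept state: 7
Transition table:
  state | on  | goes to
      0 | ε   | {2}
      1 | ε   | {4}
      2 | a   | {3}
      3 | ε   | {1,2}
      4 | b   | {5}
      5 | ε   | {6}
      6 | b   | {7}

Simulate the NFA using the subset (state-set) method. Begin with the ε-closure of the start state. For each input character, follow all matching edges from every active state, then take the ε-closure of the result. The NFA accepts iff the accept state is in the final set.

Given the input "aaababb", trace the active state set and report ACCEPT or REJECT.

start: ε-closure({0}) = {0,2}
'a' @ 1: {1,2,3,4}
'a' @ 2: {1,2,3,4}
'a' @ 3: {1,2,3,4}
'b' @ 4: {5,6}
'a' @ 5: {}  — dead — no transitions
rest 'bb' ignored (set empty)
final: {}; accept 7 not in set

Answer: REJECT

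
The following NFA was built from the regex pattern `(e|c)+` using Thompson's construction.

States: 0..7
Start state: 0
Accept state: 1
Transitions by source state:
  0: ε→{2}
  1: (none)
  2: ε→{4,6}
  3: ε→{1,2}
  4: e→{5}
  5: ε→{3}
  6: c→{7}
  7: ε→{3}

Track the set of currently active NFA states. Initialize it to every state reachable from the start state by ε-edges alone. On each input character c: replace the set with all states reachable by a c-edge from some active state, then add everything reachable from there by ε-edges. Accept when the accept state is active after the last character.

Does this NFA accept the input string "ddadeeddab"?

Answer: REJECT

Derivation:
S₀ = ε-closure({0}) = {0,2,4,6}
'd' @ 1: {}  — no active states
rest 'dadeeddab' ignored (set empty)
end set {} — state 1 not in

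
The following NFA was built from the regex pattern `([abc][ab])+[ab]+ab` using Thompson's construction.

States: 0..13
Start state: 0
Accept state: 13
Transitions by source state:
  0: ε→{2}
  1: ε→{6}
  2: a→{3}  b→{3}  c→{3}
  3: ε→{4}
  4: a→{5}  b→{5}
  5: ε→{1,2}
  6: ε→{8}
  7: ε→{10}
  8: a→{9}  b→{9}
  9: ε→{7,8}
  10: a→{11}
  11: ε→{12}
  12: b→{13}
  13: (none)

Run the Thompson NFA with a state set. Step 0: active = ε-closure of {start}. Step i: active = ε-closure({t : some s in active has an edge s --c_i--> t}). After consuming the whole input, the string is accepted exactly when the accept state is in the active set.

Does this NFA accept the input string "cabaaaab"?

initial (ε-close {0}): {0,2}
'c' @ 1: {3,4}
'a' @ 2: {1,2,5,6,8}
'b' @ 3: {3,4,7,8,9,10}
'a' @ 4: {1,2,5,6,7,8,9,10,11,12}
'a' @ 5: {3,4,7,8,9,10,11,12}
'a' @ 6: {1,2,5,6,7,8,9,10,11,12}
'a' @ 7: {3,4,7,8,9,10,11,12}
'b' @ 8: {1,2,5,6,7,8,9,10,13}  ✓accept
after full input: {1,2,5,6,7,8,9,10,13}  (accept=13 in)

Answer: ACCEPT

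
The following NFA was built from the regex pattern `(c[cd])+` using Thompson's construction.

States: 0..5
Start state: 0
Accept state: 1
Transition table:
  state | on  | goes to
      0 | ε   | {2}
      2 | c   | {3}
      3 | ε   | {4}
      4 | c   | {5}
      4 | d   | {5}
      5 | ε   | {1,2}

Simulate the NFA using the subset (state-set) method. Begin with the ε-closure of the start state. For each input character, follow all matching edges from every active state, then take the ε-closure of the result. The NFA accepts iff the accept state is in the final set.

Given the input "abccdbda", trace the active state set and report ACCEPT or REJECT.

S₀ = ε-closure({0}) = {0,2}
'a' @ 1: {}  — dead — no transitions
rest 'bccdbda' ignored (set empty)
end set {} — state 1 not in

Answer: REJECT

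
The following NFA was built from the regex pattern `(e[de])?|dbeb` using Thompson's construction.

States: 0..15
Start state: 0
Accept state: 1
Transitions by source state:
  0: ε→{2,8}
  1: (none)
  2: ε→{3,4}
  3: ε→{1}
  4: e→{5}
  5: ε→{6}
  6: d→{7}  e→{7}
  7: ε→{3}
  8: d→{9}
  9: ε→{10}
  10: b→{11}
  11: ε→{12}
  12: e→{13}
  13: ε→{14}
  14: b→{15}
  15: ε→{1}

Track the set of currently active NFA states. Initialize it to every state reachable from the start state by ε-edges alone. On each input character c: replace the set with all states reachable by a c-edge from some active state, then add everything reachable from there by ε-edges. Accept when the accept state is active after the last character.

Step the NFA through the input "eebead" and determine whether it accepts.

start: ε-closure({0}) = {0,1,2,3,4,8}
'e' @ 1: {5,6}
'e' @ 2: {1,3,7}  [accepting]
'b' @ 3: {}  — dead — no transitions
rest 'ead' ignored (set empty)
final: {}; accept 1 not in set

Answer: REJECT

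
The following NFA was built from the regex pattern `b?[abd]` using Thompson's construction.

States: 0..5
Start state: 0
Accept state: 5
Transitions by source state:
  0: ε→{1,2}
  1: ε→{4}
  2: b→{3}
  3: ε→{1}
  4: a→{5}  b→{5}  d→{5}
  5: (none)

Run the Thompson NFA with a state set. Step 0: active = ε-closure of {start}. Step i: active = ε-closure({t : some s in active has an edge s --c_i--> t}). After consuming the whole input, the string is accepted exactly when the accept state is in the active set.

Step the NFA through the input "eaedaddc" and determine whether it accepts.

Answer: REJECT

Steps:
start: ε-closure({0}) = {0,1,2,4}
'e' @ 1: {}  — dead — no transitions
rest 'aedaddc' ignored (set empty)
end set {} — state 5 not in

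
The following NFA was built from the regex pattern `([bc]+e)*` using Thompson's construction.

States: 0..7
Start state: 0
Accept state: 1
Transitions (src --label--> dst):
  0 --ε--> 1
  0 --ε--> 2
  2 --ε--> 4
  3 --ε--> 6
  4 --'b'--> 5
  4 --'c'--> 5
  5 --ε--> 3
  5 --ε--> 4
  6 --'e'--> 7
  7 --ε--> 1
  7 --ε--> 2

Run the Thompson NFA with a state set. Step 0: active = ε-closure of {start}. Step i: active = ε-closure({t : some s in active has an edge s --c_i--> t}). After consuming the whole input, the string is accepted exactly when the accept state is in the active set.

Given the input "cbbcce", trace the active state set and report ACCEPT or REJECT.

S₀ = ε-closure({0}) = {0,1,2,4}
'c' @ 1: {3,4,5,6}
'b' @ 2: {3,4,5,6}
'b' @ 3: {3,4,5,6}
'c' @ 4: {3,4,5,6}
'c' @ 5: {3,4,5,6}
'e' @ 6: {1,2,4,7}  (accept∈set)
end set {1,2,4,7} — state 1 in

Answer: ACCEPT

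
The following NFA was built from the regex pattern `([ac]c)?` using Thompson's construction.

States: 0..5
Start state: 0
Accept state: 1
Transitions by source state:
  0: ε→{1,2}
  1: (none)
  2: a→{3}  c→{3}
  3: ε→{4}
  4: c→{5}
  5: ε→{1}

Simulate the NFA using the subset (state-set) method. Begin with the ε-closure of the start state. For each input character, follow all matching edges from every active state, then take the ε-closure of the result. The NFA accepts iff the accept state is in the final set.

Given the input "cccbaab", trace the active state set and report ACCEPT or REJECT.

Answer: REJECT

Derivation:
S₀ = ε-closure({0}) = {0,1,2}
'c' @ 1: {3,4}
'c' @ 2: {1,5}  (accept∈set)
'c' @ 3: {}  — no active states
rest 'baab' ignored (set empty)
end set {} — state 1 not in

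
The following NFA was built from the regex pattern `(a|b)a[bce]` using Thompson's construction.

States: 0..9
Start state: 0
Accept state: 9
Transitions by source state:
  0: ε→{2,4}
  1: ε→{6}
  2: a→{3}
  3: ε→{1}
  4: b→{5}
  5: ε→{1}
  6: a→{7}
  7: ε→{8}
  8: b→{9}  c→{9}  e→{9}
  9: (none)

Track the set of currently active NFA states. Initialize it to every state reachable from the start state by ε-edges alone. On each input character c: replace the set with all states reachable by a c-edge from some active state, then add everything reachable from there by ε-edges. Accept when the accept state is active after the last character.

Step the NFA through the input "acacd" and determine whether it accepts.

S₀ = ε-closure({0}) = {0,2,4}
'a' @ 1: {1,3,6}
'c' @ 2: {}  — no active states
rest 'acd' ignored (set empty)
after full input: {}  (accept=9 not in)

Answer: REJECT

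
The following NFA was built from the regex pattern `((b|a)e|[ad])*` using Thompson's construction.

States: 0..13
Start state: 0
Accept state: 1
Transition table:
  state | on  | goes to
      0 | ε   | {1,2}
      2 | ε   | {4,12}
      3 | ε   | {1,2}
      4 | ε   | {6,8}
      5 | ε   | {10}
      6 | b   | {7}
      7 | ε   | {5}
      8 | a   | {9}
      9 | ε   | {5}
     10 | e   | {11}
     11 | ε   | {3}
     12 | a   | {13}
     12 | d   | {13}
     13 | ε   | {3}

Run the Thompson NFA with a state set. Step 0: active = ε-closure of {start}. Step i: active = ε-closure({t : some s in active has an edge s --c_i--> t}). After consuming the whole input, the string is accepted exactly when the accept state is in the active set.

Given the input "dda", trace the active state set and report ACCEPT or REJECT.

start: ε-closure({0}) = {0,1,2,4,6,8,12}
'd' @ 1: {1,2,3,4,6,8,12,13}  [accepting]
'd' @ 2: {1,2,3,4,6,8,12,13}  [accepting]
'a' @ 3: {1,2,3,4,5,6,8,9,10,12,13}  [accepting]
final: {1,2,3,4,5,6,8,9,10,12,13}; accept 1 in set

Answer: ACCEPT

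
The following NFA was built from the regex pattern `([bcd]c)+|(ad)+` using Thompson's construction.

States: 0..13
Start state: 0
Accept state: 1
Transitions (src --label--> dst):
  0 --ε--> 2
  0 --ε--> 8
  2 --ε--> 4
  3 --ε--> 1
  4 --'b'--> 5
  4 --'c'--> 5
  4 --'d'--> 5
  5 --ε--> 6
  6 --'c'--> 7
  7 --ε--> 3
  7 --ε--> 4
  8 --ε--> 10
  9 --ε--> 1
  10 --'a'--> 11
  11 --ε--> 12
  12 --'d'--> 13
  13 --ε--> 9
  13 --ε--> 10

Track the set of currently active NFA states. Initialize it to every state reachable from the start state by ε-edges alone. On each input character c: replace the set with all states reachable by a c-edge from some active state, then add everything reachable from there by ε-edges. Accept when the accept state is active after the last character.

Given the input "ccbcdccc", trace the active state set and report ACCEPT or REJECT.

start: ε-closure({0}) = {0,2,4,8,10}
'c' @ 1: {5,6}
'c' @ 2: {1,3,4,7}  [accepting]
'b' @ 3: {5,6}
'c' @ 4: {1,3,4,7}  [accepting]
'd' @ 5: {5,6}
'c' @ 6: {1,3,4,7}  [accepting]
'c' @ 7: {5,6}
'c' @ 8: {1,3,4,7}  [accepting]
after full input: {1,3,4,7}  (accept=1 in)

Answer: ACCEPT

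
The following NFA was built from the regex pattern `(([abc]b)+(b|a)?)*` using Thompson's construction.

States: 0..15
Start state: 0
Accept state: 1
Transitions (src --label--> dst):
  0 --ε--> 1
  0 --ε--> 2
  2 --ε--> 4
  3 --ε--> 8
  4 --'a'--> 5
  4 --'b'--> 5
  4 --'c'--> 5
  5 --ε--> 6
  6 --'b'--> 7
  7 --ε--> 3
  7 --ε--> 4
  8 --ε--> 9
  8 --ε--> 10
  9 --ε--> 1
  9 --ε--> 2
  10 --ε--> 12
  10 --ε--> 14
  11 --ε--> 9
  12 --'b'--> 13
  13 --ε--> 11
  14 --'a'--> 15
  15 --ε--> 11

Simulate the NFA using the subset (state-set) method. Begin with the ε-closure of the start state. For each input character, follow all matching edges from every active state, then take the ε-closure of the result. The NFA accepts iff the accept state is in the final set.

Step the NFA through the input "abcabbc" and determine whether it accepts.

S₀ = ε-closure({0}) = {0,1,2,4}
'a' @ 1: {5,6}
'b' @ 2: {1,2,3,4,7,8,9,10,12,14}  (accept∈set)
'c' @ 3: {5,6}
'a' @ 4: {}  — state set empty
rest 'bbc' ignored (set empty)
final: {}; accept 1 not in set

Answer: REJECT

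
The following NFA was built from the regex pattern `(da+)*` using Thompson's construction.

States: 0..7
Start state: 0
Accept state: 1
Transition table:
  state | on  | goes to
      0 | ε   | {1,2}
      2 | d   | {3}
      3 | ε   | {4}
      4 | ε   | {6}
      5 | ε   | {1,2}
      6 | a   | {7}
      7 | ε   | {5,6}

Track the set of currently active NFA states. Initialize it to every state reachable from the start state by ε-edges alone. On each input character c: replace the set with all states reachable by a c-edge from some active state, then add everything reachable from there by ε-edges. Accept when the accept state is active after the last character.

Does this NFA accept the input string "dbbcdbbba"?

initial (ε-close {0}): {0,1,2}
'd' @ 1: {3,4,6}
'b' @ 2: {}  — no active states
rest 'bcdbbba' ignored (set empty)
end set {} — state 1 not in

Answer: REJECT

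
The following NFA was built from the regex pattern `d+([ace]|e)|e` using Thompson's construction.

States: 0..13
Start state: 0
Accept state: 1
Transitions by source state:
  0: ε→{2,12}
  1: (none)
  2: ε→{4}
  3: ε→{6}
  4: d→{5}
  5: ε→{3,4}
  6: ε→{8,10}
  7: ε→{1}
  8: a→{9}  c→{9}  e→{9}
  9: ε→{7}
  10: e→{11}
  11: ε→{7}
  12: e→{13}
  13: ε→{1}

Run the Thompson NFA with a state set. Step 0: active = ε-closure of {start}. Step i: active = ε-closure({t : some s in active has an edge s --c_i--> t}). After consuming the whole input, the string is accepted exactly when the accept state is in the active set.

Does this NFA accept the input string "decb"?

S₀ = ε-closure({0}) = {0,2,4,12}
'd' @ 1: {3,4,5,6,8,10}
'e' @ 2: {1,7,9,11}  [accepting]
'c' @ 3: {}  — dead — no transitions
rest 'b' ignored (set empty)
end set {} — state 1 not in

Answer: REJECT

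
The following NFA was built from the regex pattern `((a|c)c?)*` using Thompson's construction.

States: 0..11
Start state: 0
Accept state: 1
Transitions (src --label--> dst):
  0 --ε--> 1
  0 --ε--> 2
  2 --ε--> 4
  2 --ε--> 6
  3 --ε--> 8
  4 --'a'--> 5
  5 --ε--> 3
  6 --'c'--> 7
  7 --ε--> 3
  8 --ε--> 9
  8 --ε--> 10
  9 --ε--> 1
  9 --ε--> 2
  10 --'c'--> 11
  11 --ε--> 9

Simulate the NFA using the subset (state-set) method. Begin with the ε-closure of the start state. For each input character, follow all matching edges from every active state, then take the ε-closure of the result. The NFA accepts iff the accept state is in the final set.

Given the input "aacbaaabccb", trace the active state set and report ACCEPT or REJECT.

Answer: REJECT

Derivation:
start: ε-closure({0}) = {0,1,2,4,6}
'a' @ 1: {1,2,3,4,5,6,8,9,10}  ✓accept
'a' @ 2: {1,2,3,4,5,6,8,9,10}  ✓accept
'c' @ 3: {1,2,3,4,6,7,8,9,10,11}  ✓accept
'b' @ 4: {}  — dead — no transitions
rest 'aaabccb' ignored (set empty)
end set {} — state 1 not in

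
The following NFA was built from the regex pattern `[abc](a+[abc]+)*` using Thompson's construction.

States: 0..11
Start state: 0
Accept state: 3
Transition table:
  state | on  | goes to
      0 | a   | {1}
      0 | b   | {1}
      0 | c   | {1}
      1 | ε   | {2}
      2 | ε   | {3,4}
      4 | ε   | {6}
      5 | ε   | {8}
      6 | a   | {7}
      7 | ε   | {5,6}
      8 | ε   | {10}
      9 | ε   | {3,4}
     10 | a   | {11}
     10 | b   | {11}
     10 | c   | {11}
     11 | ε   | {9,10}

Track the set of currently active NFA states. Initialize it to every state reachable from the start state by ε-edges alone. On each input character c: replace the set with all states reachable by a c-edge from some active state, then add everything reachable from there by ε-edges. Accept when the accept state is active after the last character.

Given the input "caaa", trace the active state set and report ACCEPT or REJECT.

start: ε-closure({0}) = {0}
'c' @ 1: {1,2,3,4,6}  [accepting]
'a' @ 2: {5,6,7,8,10}
'a' @ 3: {3,4,5,6,7,8,9,10,11}  [accepting]
'a' @ 4: {3,4,5,6,7,8,9,10,11}  [accepting]
end set {3,4,5,6,7,8,9,10,11} — state 3 in

Answer: ACCEPT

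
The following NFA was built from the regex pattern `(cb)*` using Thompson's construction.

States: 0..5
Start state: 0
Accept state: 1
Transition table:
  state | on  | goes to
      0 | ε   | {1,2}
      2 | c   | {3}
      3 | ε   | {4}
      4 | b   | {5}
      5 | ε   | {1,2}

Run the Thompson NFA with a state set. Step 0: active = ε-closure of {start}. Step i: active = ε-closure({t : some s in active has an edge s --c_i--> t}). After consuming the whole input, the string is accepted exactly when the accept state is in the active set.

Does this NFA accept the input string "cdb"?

Answer: REJECT

Derivation:
initial (ε-close {0}): {0,1,2}
'c' @ 1: {3,4}
'd' @ 2: {}  — no active states
rest 'b' ignored (set empty)
final: {}; accept 1 not in set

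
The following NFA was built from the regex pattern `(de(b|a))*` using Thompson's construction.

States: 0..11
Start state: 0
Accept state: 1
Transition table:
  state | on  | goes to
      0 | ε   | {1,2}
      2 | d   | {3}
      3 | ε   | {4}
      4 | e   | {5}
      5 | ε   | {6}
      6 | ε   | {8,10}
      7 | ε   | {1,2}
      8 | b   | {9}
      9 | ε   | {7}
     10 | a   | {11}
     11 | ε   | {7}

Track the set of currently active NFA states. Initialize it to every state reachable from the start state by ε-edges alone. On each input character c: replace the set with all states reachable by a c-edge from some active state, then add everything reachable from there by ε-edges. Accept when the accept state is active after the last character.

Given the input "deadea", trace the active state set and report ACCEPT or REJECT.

Answer: ACCEPT

Derivation:
start: ε-closure({0}) = {0,1,2}
'd' @ 1: {3,4}
'e' @ 2: {5,6,8,10}
'a' @ 3: {1,2,7,11}  (accept∈set)
'd' @ 4: {3,4}
'e' @ 5: {5,6,8,10}
'a' @ 6: {1,2,7,11}  (accept∈set)
final: {1,2,7,11}; accept 1 in set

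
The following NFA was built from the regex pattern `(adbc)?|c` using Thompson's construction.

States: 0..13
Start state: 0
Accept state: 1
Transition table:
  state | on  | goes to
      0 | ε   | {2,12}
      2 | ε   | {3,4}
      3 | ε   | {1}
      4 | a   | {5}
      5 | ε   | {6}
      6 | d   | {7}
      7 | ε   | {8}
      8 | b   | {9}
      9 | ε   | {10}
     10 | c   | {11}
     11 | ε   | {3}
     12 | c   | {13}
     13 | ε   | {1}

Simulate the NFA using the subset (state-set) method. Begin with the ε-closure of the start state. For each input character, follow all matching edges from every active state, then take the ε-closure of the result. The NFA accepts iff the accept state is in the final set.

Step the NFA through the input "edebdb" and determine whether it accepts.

start: ε-closure({0}) = {0,1,2,3,4,12}
'e' @ 1: {}  — no active states
rest 'debdb' ignored (set empty)
final: {}; accept 1 not in set

Answer: REJECT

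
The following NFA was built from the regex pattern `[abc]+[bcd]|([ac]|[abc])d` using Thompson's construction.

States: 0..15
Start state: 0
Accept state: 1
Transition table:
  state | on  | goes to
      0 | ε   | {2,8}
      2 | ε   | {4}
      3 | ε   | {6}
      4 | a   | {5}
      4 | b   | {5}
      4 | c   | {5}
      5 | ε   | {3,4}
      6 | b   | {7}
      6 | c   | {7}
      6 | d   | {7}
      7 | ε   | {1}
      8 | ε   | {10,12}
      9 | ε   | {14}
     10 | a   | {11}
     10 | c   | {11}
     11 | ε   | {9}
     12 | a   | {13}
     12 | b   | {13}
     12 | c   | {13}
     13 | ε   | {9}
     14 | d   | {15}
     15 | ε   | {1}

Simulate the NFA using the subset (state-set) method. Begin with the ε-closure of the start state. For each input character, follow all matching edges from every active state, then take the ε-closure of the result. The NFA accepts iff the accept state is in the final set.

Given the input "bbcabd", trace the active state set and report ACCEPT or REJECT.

start: ε-closure({0}) = {0,2,4,8,10,12}
'b' @ 1: {3,4,5,6,9,13,14}
'b' @ 2: {1,3,4,5,6,7}  ✓accept
'c' @ 3: {1,3,4,5,6,7}  ✓accept
'a' @ 4: {3,4,5,6}
'b' @ 5: {1,3,4,5,6,7}  ✓accept
'd' @ 6: {1,7}  ✓accept
end set {1,7} — state 1 in

Answer: ACCEPT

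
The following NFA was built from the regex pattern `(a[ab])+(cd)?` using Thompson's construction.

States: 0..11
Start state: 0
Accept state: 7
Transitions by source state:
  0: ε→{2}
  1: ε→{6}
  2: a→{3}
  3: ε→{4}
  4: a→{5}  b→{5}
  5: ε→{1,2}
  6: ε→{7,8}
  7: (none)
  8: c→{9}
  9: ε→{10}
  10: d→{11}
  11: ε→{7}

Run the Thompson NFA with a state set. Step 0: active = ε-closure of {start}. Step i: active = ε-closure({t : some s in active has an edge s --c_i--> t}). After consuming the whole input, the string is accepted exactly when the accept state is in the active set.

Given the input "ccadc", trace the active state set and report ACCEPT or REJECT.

Answer: REJECT

Steps:
S₀ = ε-closure({0}) = {0,2}
'c' @ 1: {}  — no active states
rest 'cadc' ignored (set empty)
after full input: {}  (accept=7 not in)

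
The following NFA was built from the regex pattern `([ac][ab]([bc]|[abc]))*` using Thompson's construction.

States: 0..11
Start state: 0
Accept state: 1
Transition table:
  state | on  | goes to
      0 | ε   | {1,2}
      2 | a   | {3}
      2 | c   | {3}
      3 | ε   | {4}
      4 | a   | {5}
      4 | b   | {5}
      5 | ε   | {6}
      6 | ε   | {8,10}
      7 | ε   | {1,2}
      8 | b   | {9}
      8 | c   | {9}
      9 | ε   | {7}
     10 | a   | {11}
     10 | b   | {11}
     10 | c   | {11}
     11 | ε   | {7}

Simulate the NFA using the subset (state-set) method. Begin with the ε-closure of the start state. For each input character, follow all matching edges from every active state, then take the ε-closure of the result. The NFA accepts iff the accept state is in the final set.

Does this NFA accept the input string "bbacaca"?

Answer: REJECT

Trace:
start: ε-closure({0}) = {0,1,2}
'b' @ 1: {}  — dead — no transitions
rest 'bacaca' ignored (set empty)
after full input: {}  (accept=1 not in)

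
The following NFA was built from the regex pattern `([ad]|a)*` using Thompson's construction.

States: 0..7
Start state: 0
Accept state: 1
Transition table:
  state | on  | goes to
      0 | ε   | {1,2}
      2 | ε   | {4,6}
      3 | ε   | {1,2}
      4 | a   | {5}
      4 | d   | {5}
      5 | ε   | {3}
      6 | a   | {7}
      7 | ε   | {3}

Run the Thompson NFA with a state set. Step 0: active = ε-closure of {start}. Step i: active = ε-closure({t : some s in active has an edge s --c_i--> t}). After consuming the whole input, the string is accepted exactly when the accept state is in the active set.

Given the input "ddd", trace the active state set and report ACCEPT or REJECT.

initial (ε-close {0}): {0,1,2,4,6}
'd' @ 1: {1,2,3,4,5,6}  ✓accept
'd' @ 2: {1,2,3,4,5,6}  ✓accept
'd' @ 3: {1,2,3,4,5,6}  ✓accept
final: {1,2,3,4,5,6}; accept 1 in set

Answer: ACCEPT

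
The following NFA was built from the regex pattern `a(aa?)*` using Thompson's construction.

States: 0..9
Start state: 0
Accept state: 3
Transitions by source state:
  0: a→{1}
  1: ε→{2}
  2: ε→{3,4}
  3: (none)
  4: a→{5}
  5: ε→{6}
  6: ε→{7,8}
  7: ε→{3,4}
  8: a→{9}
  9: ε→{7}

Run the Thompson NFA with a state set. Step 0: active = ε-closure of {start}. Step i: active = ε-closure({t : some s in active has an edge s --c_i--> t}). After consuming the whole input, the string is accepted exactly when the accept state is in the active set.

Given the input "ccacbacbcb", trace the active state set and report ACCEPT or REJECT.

Answer: REJECT

Steps:
start: ε-closure({0}) = {0}
'c' @ 1: {}  — no active states
rest 'cacbacbcb' ignored (set empty)
final: {}; accept 3 not in set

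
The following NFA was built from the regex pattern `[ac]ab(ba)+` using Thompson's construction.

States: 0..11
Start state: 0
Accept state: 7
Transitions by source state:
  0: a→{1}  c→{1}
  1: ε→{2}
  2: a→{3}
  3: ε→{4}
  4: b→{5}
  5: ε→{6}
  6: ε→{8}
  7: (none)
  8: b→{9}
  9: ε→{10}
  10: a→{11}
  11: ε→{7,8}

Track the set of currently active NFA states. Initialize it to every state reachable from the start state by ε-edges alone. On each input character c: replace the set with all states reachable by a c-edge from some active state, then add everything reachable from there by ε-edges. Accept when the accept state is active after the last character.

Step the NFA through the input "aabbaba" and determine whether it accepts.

initial (ε-close {0}): {0}
'a' @ 1: {1,2}
'a' @ 2: {3,4}
'b' @ 3: {5,6,8}
'b' @ 4: {9,10}
'a' @ 5: {7,8,11}  [accepting]
'b' @ 6: {9,10}
'a' @ 7: {7,8,11}  [accepting]
final: {7,8,11}; accept 7 in set

Answer: ACCEPT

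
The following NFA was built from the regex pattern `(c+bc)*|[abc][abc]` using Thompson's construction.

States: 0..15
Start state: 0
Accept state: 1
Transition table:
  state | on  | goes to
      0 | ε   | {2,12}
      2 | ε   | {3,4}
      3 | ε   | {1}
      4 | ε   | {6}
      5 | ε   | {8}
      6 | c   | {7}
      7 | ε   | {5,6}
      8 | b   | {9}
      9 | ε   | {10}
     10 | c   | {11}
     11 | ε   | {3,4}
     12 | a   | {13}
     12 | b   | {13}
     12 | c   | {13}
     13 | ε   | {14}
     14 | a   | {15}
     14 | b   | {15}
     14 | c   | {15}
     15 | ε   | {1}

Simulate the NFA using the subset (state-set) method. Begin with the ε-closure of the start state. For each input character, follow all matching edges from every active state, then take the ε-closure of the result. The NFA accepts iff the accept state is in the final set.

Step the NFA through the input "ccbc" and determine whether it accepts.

Answer: ACCEPT

Steps:
start: ε-closure({0}) = {0,1,2,3,4,6,12}
'c' @ 1: {5,6,7,8,13,14}
'c' @ 2: {1,5,6,7,8,15}  ✓accept
'b' @ 3: {9,10}
'c' @ 4: {1,3,4,6,11}  ✓accept
final: {1,3,4,6,11}; accept 1 in set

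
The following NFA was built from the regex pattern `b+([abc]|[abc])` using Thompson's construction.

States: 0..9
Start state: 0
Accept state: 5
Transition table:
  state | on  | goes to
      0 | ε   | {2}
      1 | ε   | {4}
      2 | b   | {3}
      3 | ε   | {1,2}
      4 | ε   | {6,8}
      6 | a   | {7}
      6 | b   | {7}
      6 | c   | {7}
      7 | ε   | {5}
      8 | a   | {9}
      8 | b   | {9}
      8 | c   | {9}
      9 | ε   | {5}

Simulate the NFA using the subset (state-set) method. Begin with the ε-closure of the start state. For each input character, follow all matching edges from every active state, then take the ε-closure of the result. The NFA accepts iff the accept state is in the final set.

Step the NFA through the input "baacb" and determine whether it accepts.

Answer: REJECT

Derivation:
start: ε-closure({0}) = {0,2}
'b' @ 1: {1,2,3,4,6,8}
'a' @ 2: {5,7,9}  [accepting]
'a' @ 3: {}  — no active states
rest 'cb' ignored (set empty)
after full input: {}  (accept=5 not in)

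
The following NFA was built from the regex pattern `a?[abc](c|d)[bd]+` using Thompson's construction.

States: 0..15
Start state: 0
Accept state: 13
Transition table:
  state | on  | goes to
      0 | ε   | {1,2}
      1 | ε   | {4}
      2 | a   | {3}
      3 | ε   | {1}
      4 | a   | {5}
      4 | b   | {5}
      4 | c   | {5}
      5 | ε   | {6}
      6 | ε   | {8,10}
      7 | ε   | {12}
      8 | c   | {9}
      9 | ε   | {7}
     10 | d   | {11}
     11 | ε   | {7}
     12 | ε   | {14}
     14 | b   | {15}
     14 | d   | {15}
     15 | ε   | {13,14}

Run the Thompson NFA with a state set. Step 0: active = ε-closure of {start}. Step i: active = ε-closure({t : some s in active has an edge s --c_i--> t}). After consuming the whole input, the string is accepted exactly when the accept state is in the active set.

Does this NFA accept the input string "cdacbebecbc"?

Answer: REJECT

Steps:
S₀ = ε-closure({0}) = {0,1,2,4}
'c' @ 1: {5,6,8,10}
'd' @ 2: {7,11,12,14}
'a' @ 3: {}  — state set empty
rest 'cbebecbc' ignored (set empty)
final: {}; accept 13 not in set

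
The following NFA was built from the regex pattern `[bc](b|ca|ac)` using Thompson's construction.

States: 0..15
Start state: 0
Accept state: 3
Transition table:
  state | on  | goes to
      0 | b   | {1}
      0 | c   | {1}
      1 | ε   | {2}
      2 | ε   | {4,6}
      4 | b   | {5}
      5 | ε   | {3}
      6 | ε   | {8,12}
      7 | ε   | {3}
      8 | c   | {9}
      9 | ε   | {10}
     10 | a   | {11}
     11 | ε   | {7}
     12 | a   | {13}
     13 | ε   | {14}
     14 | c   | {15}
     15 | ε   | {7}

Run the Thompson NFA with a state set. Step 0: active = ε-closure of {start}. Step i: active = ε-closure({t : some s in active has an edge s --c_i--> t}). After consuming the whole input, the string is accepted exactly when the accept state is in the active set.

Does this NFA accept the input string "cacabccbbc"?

start: ε-closure({0}) = {0}
'c' @ 1: {1,2,4,6,8,12}
'a' @ 2: {13,14}
'c' @ 3: {3,7,15}  ✓accept
'a' @ 4: {}  — state set empty
rest 'bccbbc' ignored (set empty)
final: {}; accept 3 not in set

Answer: REJECT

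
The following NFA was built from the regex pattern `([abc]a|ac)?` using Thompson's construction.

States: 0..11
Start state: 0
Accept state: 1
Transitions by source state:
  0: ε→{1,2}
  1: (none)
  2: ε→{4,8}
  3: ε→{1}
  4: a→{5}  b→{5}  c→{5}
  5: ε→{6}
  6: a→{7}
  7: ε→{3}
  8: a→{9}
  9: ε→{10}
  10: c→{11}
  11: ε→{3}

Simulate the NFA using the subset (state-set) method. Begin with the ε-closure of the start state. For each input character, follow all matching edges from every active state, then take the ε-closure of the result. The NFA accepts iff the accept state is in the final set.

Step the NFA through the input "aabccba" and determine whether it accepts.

start: ε-closure({0}) = {0,1,2,4,8}
'a' @ 1: {5,6,9,10}
'a' @ 2: {1,3,7}  ✓accept
'b' @ 3: {}  — state set empty
rest 'ccba' ignored (set empty)
end set {} — state 1 not in

Answer: REJECT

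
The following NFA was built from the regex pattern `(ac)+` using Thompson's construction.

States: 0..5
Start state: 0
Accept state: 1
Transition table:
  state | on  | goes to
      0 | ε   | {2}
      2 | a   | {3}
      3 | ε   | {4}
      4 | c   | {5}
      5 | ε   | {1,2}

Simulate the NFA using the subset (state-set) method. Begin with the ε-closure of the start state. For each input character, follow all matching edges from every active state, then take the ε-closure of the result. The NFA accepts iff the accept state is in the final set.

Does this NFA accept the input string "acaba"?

start: ε-closure({0}) = {0,2}
'a' @ 1: {3,4}
'c' @ 2: {1,2,5}  ✓accept
'a' @ 3: {3,4}
'b' @ 4: {}  — dead — no transitions
rest 'a' ignored (set empty)
after full input: {}  (accept=1 not in)

Answer: REJECT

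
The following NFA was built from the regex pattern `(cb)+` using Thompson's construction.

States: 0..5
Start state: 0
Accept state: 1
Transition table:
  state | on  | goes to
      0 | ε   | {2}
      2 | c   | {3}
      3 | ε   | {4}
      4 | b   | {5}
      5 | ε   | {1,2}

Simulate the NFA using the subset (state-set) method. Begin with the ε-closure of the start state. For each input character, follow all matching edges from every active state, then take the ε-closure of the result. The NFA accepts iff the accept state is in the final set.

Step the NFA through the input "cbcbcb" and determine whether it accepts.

start: ε-closure({0}) = {0,2}
'c' @ 1: {3,4}
'b' @ 2: {1,2,5}  (accept∈set)
'c' @ 3: {3,4}
'b' @ 4: {1,2,5}  (accept∈set)
'c' @ 5: {3,4}
'b' @ 6: {1,2,5}  (accept∈set)
end set {1,2,5} — state 1 in

Answer: ACCEPT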